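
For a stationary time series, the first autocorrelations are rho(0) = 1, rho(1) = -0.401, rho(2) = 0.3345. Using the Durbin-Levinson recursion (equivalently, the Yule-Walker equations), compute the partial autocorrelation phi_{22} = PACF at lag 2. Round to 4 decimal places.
\phi_{22} = 0.2070

The PACF at lag k is phi_{kk}, the last component of the solution
to the Yule-Walker system G_k phi = r_k where
  (G_k)_{ij} = rho(|i - j|), (r_k)_i = rho(i), i,j = 1..k.
Equivalently, Durbin-Levinson gives phi_{kk} iteratively:
  phi_{11} = rho(1)
  phi_{kk} = [rho(k) - sum_{j=1..k-1} phi_{k-1,j} rho(k-j)]
            / [1 - sum_{j=1..k-1} phi_{k-1,j} rho(j)],
  phi_{k,j} = phi_{k-1,j} - phi_{kk} phi_{k-1,k-j},  j = 1..k-1.
Step k = 1:
  phi_11 = rho(1) = -0.401.
Step k = 2:
  phi_22 = [rho(2) - phi_11 rho(1)] / [1 - phi_11 rho(1)] = [0.3345 - (-0.401)(-0.401)] / [1 - (-0.401)(-0.401)]
         = 0.173699 / 0.839199 = 0.207.
Therefore phi_{22} = 0.2070.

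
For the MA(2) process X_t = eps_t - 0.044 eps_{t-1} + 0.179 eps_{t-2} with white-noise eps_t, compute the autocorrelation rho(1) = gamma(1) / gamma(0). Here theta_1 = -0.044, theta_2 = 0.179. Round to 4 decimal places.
\rho(1) = -0.0502

For an MA(q) process with theta_0 = 1, the autocovariance is
  gamma(k) = sigma^2 * sum_{i=0..q-k} theta_i * theta_{i+k},
and rho(k) = gamma(k) / gamma(0). Sigma^2 cancels.
  numerator   = (1)*(-0.044) + (-0.044)*(0.179) = -0.051876.
  denominator = (1)^2 + (-0.044)^2 + (0.179)^2 = 1.033977.
  rho(1) = -0.051876 / 1.033977 = -0.0502.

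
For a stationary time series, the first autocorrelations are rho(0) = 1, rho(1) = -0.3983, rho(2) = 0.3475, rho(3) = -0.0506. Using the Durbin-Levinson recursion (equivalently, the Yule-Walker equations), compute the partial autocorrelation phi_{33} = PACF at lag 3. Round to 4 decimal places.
\phi_{33} = 0.1829

The PACF at lag k is phi_{kk}, the last component of the solution
to the Yule-Walker system G_k phi = r_k where
  (G_k)_{ij} = rho(|i - j|), (r_k)_i = rho(i), i,j = 1..k.
Equivalently, Durbin-Levinson gives phi_{kk} iteratively:
  phi_{11} = rho(1)
  phi_{kk} = [rho(k) - sum_{j=1..k-1} phi_{k-1,j} rho(k-j)]
            / [1 - sum_{j=1..k-1} phi_{k-1,j} rho(j)],
  phi_{k,j} = phi_{k-1,j} - phi_{kk} phi_{k-1,k-j},  j = 1..k-1.
Step k = 1:
  phi_11 = rho(1) = -0.3983.
Step k = 2:
  phi_22 = [rho(2) - phi_11 rho(1)] / [1 - phi_11 rho(1)] = [0.3475 - (-0.3983)(-0.3983)] / [1 - (-0.3983)(-0.3983)]
         = 0.18885711 / 0.84135711 = 0.224467.
  Update: phi_21 = phi_11 - phi_22 phi_11 = -0.3983 - (0.224467)(-0.3983) = -0.308895.
Step k = 3:
  phi_33 = [rho(3) - phi_21 rho(2) - phi_22 rho(1)] / [1 - phi_21 rho(1) - phi_22 rho(2)]
    numerator   = -0.0506 - (-0.308895)(0.3475) - (0.224467)(-0.3983) = 0.14614621
    denominator = 1 - (-0.308895)(-0.3983) - (0.224467)(0.3475) = 0.79896488
  phi_33 = 0.14614621 / 0.79896488 = 0.1829.
Therefore phi_{33} = 0.1829.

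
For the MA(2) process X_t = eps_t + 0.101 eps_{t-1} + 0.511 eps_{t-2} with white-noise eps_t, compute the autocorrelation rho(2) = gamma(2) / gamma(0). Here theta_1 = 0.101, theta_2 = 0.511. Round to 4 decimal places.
\rho(2) = 0.4019

For an MA(q) process with theta_0 = 1, the autocovariance is
  gamma(k) = sigma^2 * sum_{i=0..q-k} theta_i * theta_{i+k},
and rho(k) = gamma(k) / gamma(0). Sigma^2 cancels.
  numerator   = (1)*(0.511) = 0.511.
  denominator = (1)^2 + (0.101)^2 + (0.511)^2 = 1.271322.
  rho(2) = 0.511 / 1.271322 = 0.4019.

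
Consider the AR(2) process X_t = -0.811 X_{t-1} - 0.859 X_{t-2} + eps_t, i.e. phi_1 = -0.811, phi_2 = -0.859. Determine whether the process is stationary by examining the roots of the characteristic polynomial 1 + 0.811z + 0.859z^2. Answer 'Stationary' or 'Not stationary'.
\text{Stationary}

The AR(p) characteristic polynomial is P(z) = 1 + 0.811z + 0.859z^2.
Stationarity requires all roots to lie outside the unit circle, i.e. |z| > 1 for every root.
Set 1 + (0.811) z + (0.859) z^2 = 0, i.e. a z^2 + b z + c = 0 with a = 0.859, b = 0.811, c = 1.
Discriminant D = b^2 - 4ac = (0.811)^2 - 4*(0.859)*1 = 0.657721 - (3.436) = -2.778279.
D < 0, so the roots are the complex-conjugate pair z = (-b +/- i sqrt(-D)) / (2a) = -0.4721 +/- 0.9702i.
For a conjugate pair |z|^2 = z * conj(z) = (product of roots) = c/a = 1/(0.859) = 1.164144, so |z| = sqrt(1.164144) = 1.079 for both roots.
Moduli of all roots: 1.0790, 1.0790.
All moduli strictly greater than 1? Yes.
Verdict: Stationary.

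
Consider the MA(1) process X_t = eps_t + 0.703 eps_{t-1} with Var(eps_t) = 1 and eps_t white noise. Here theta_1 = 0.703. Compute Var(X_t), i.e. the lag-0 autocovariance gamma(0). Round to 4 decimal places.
\gamma(0) = 1.4942

For an MA(q) process X_t = eps_t + sum_i theta_i eps_{t-i} with
Var(eps_t) = sigma^2, the variance is
  gamma(0) = sigma^2 * (1 + sum_i theta_i^2).
  sum_i theta_i^2 = (0.703)^2 = 0.494209.
  gamma(0) = 1 * (1 + 0.494209) = 1 * 1.494209 = 1.494209, which rounds to 1.4942.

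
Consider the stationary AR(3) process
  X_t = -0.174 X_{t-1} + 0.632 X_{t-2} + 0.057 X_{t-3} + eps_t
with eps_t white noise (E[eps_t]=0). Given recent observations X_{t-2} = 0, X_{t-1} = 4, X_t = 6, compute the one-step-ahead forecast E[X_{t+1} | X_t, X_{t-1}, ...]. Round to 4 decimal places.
E[X_{t+1} \mid \mathcal F_t] = 1.4840

For an AR(p) model X_t = c + sum_i phi_i X_{t-i} + eps_t, the
one-step-ahead conditional mean is
  E[X_{t+1} | X_t, ...] = c + sum_i phi_i X_{t+1-i}.
Substitute known values:
  E[X_{t+1} | ...] = (-0.174) * (6) + (0.632) * (4) + (0.057) * (0)
                   = 1.4840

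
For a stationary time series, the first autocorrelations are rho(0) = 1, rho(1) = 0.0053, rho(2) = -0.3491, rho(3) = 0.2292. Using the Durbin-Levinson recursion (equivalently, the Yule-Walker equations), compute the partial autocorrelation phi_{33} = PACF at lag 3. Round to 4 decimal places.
\phi_{33} = 0.2660

The PACF at lag k is phi_{kk}, the last component of the solution
to the Yule-Walker system G_k phi = r_k where
  (G_k)_{ij} = rho(|i - j|), (r_k)_i = rho(i), i,j = 1..k.
Equivalently, Durbin-Levinson gives phi_{kk} iteratively:
  phi_{11} = rho(1)
  phi_{kk} = [rho(k) - sum_{j=1..k-1} phi_{k-1,j} rho(k-j)]
            / [1 - sum_{j=1..k-1} phi_{k-1,j} rho(j)],
  phi_{k,j} = phi_{k-1,j} - phi_{kk} phi_{k-1,k-j},  j = 1..k-1.
Step k = 1:
  phi_11 = rho(1) = 0.0053.
Step k = 2:
  phi_22 = [rho(2) - phi_11 rho(1)] / [1 - phi_11 rho(1)] = [-0.3491 - (0.0053)(0.0053)] / [1 - (0.0053)(0.0053)]
         = -0.34912809 / 0.99997191 = -0.349138.
  Update: phi_21 = phi_11 - phi_22 phi_11 = 0.0053 - (-0.349138)(0.0053) = 0.00715.
Step k = 3:
  phi_33 = [rho(3) - phi_21 rho(2) - phi_22 rho(1)] / [1 - phi_21 rho(1) - phi_22 rho(2)]
    numerator   = 0.2292 - (0.00715)(-0.3491) - (-0.349138)(0.0053) = 0.23354665
    denominator = 1 - (0.00715)(0.0053) - (-0.349138)(-0.3491) = 0.87807806
  phi_33 = 0.23354665 / 0.87807806 = 0.266.
Therefore phi_{33} = 0.2660.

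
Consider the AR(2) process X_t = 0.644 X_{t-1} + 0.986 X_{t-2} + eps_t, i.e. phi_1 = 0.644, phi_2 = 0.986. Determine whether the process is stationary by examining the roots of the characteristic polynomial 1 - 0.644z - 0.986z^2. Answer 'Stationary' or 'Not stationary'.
\text{Not stationary}

The AR(p) characteristic polynomial is P(z) = 1 - 0.644z - 0.986z^2.
Stationarity requires all roots to lie outside the unit circle, i.e. |z| > 1 for every root.
Set 1 + (-0.644) z + (-0.986) z^2 = 0, i.e. a z^2 + b z + c = 0 with a = -0.986, b = -0.644, c = 1.
Discriminant D = b^2 - 4ac = (-0.644)^2 - 4*(-0.986)*1 = 0.414736 - (-3.944) = 4.358736.
D >= 0, so the roots are real: z = (-b +/- sqrt(D)) / (2a) = (0.644 +/- 2.087759) / (-1.972).
  z_1 = (0.644 + 2.087759) / (-1.972) = -1.3853,   |z_1| = 1.3853.
  z_2 = (0.644 - 2.087759) / (-1.972) = 0.7321,   |z_2| = 0.7321.
Moduli of all roots: 1.3853, 0.7321.
All moduli strictly greater than 1? No.
Verdict: Not stationary.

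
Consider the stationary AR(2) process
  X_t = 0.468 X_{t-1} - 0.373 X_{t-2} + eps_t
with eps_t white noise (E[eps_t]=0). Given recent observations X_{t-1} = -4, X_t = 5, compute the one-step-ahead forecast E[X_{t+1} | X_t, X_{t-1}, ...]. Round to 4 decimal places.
E[X_{t+1} \mid \mathcal F_t] = 3.8320

For an AR(p) model X_t = c + sum_i phi_i X_{t-i} + eps_t, the
one-step-ahead conditional mean is
  E[X_{t+1} | X_t, ...] = c + sum_i phi_i X_{t+1-i}.
Substitute known values:
  E[X_{t+1} | ...] = (0.468) * (5) + (-0.373) * (-4)
                   = 3.8320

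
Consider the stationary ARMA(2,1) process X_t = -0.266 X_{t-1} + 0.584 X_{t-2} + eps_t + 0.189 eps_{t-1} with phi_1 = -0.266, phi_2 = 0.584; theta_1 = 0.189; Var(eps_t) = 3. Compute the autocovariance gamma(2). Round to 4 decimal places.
\gamma(2) = 4.2489

Multiply the model equation by X_{t-k} and take expectations. With theta_0 = psi_0 = 1 and psi_j the MA(infinity) weights, this gives
  gamma(k) - sum_i phi_i gamma(k-i) = c_k,
  c_k = sigma^2 * sum_{j=k..q} theta_j psi_{j-k}   (c_k = 0 for k > q),
using gamma(-m) = gamma(m).
psi-weights needed (psi_j = theta_j + sum_i phi_i psi_{j-i}):
  psi_1 = theta_1 + phi_1 = 0.189 + (-0.266) = -0.077
Right-hand sides:
  c_0 = sigma^2 (1 + theta_1 psi_1) = 3 * (1 + (0.189)(-0.077)) = 3 * 0.985447 = 2.956341
  c_1 = sigma^2 theta_1 = 3 * (0.189) = 0.567
  c_2 = 0
Equations for k = 0, 1, 2 (AR order 2, c_2 = 0):
  (E0) gamma(0) = phi_1 gamma(1) + phi_2 gamma(2) + c_0
  (E1) gamma(1) = phi_1 gamma(0) + phi_2 gamma(1) + c_1
  (E2) gamma(2) = phi_1 gamma(1) + phi_2 gamma(0)
From (E1): gamma(1) = A gamma(0) + B with
  A = phi_1 / (1 - phi_2) = -0.266 / 0.416 = -0.639423,   B = c_1 / (1 - phi_2) = 0.567 / 0.416 = 1.362981.
Insert (E2) into (E0): gamma(0) (1 - phi_2^2) = phi_1 (1 + phi_2) gamma(1) + c_0.
  phi_1 (1 + phi_2) = (-0.266)(1.584) = -0.421344,   1 - phi_2^2 = 0.658944.
Replace gamma(1) by A gamma(0) + B and collect gamma(0):
  gamma(0) [0.658944 - (-0.421344)(-0.639423)] = (-0.421344)(1.362981) + 2.956341
  gamma(0) * 0.389527 = 2.382057
  gamma(0) = 2.382057 / 0.389527 = 6.115257.
  gamma(1) = A gamma(0) + B = (-0.639423)(6.115257) + (1.362981) = -2.547256.
  gamma(2) = phi_1 gamma(1) + phi_2 gamma(0) = (-0.266)(-2.547256) + (0.584)(6.115257) = 4.24888.
Therefore gamma(2) = 4.2489 (to 4 decimal places).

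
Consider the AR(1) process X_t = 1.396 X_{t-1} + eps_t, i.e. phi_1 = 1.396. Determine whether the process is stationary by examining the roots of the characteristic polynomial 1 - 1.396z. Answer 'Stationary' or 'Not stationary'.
\text{Not stationary}

The AR(p) characteristic polynomial is P(z) = 1 - 1.396z.
Stationarity requires all roots to lie outside the unit circle, i.e. |z| > 1 for every root.
This is linear in z: 1 + (-1.396) z = 0  =>  z = -1/(-1.396) = 0.716332,  |z| = 0.716332.
Moduli of all roots: 0.7163.
All moduli strictly greater than 1? No.
Verdict: Not stationary.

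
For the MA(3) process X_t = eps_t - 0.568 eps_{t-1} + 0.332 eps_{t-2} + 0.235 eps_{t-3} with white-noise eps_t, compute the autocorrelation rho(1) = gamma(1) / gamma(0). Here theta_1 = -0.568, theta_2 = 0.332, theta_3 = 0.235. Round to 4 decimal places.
\rho(1) = -0.4560

For an MA(q) process with theta_0 = 1, the autocovariance is
  gamma(k) = sigma^2 * sum_{i=0..q-k} theta_i * theta_{i+k},
and rho(k) = gamma(k) / gamma(0). Sigma^2 cancels.
  numerator   = (1)*(-0.568) + (-0.568)*(0.332) + (0.332)*(0.235) = -0.678556.
  denominator = (1)^2 + (-0.568)^2 + (0.332)^2 + (0.235)^2 = 1.488073.
  rho(1) = -0.678556 / 1.488073 = -0.4560.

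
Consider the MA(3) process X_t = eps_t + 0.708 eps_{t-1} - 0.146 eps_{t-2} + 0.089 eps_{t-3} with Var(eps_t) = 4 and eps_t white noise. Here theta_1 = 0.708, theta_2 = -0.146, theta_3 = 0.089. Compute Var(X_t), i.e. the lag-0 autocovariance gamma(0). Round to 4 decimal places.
\gamma(0) = 6.1220

For an MA(q) process X_t = eps_t + sum_i theta_i eps_{t-i} with
Var(eps_t) = sigma^2, the variance is
  gamma(0) = sigma^2 * (1 + sum_i theta_i^2).
  sum_i theta_i^2 = (0.708)^2 + (-0.146)^2 + (0.089)^2 = 0.501264 + 0.021316 + 0.007921 = 0.530501.
  gamma(0) = 4 * (1 + 0.530501) = 4 * 1.530501 = 6.122004, which rounds to 6.1220.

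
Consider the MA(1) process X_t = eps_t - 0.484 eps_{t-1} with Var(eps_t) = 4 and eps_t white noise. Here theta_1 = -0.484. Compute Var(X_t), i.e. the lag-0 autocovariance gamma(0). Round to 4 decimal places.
\gamma(0) = 4.9370

For an MA(q) process X_t = eps_t + sum_i theta_i eps_{t-i} with
Var(eps_t) = sigma^2, the variance is
  gamma(0) = sigma^2 * (1 + sum_i theta_i^2).
  sum_i theta_i^2 = (-0.484)^2 = 0.234256.
  gamma(0) = 4 * (1 + 0.234256) = 4 * 1.234256 = 4.937024, which rounds to 4.9370.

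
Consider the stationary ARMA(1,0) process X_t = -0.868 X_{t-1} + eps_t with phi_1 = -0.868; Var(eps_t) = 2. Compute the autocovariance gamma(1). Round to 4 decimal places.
\gamma(1) = -7.0404

Multiply the model equation by X_{t-k} and take expectations. With theta_0 = psi_0 = 1 and psi_j the MA(infinity) weights, this gives
  gamma(k) - sum_i phi_i gamma(k-i) = c_k,
  c_k = sigma^2 * sum_{j=k..q} theta_j psi_{j-k}   (c_k = 0 for k > q),
using gamma(-m) = gamma(m).
Pure AR (q = 0): c_0 = sigma^2 = 2, c_k = 0 for k >= 1.
Equations for k = 0 and k = 1 (AR order 1):
  gamma(0) = phi_1 gamma(1) + c_0
  gamma(1) = phi_1 gamma(0) + c_1
Substituting the second into the first: gamma(0) (1 - phi_1^2) = c_0 + phi_1 c_1, so
  gamma(0) = c_0 / (1 - phi_1^2) = 2 / (1 - (-0.868)^2) = 2 / 0.246576 = 8.111089.
  gamma(1) = phi_1 gamma(0) = (-0.868)(8.111089) = -7.040426.
Therefore gamma(1) = -7.0404 (to 4 decimal places).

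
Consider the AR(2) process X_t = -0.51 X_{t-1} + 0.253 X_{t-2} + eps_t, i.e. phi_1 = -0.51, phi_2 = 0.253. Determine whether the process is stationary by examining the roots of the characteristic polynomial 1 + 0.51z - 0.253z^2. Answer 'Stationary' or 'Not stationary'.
\text{Stationary}

The AR(p) characteristic polynomial is P(z) = 1 + 0.51z - 0.253z^2.
Stationarity requires all roots to lie outside the unit circle, i.e. |z| > 1 for every root.
Set 1 + (0.51) z + (-0.253) z^2 = 0, i.e. a z^2 + b z + c = 0 with a = -0.253, b = 0.51, c = 1.
Discriminant D = b^2 - 4ac = (0.51)^2 - 4*(-0.253)*1 = 0.2601 - (-1.012) = 1.2721.
D >= 0, so the roots are real: z = (-b +/- sqrt(D)) / (2a) = (-0.51 +/- 1.127874) / (-0.506).
  z_1 = (-0.51 + 1.127874) / (-0.506) = -1.2211,   |z_1| = 1.2211.
  z_2 = (-0.51 - 1.127874) / (-0.506) = 3.2369,   |z_2| = 3.2369.
Moduli of all roots: 1.2211, 3.2369.
All moduli strictly greater than 1? Yes.
Verdict: Stationary.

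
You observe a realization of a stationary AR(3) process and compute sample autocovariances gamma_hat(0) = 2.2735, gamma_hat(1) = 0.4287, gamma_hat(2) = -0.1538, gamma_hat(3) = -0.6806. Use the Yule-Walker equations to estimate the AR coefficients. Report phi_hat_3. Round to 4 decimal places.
\hat\phi_{3} = -0.2780

The Yule-Walker equations for an AR(p) process read, in matrix form,
  Gamma_p phi = r_p,   with   (Gamma_p)_{ij} = gamma(|i - j|),
                       (r_p)_i = gamma(i),   i,j = 1..p.
Substitute the sample gammas (Toeplitz matrix and right-hand side of size 3):
  Gamma_p = [[2.2735, 0.4287, -0.1538], [0.4287, 2.2735, 0.4287], [-0.1538, 0.4287, 2.2735]]
  r_p     = [0.4287, -0.1538, -0.6806]
Written out (R1..R3):
  (R1) 2.2735 phi_1 + 0.4287 phi_2 - 0.1538 phi_3 = 0.4287
  (R2) 0.4287 phi_1 + 2.2735 phi_2 + 0.4287 phi_3 = -0.1538
  (R3) -0.1538 phi_1 + 0.4287 phi_2 + 2.2735 phi_3 = -0.6806
Gaussian elimination:
  R2 <- R2 - (0.4287/2.2735) R1 = R2 - (0.188564) R1:  2.192663 phi_2 + 0.457701 phi_3 = -0.234637
  R3 <- R3 - (-0.1538/2.2735) R1 = R3 - (-0.067649) R1:  0.457701 phi_2 + 2.263096 phi_3 = -0.651599
  R3 <- R3 - (0.457701/2.192663) R2 = R3 - (0.208742) R2:  2.167554 phi_3 = -0.60262
Back-substitution:
  phi_hat_3 = -0.60262 / 2.167554 = -0.278019
  phi_hat_2 = (-0.234637 - (0.457701)(-0.278019)) / 2.192663 = -0.048976
  phi_hat_1 = (0.4287 - (0.4287)(-0.048976) - (-0.1538)(-0.278019)) / 2.2735 = 0.178991
So phi_hat = [0.1790, -0.0490, -0.2780].
Therefore phi_hat_3 = -0.2780.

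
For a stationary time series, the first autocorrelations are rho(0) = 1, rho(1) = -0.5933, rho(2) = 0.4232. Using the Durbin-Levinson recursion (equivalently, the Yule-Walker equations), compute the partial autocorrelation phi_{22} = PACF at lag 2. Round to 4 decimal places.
\phi_{22} = 0.1099

The PACF at lag k is phi_{kk}, the last component of the solution
to the Yule-Walker system G_k phi = r_k where
  (G_k)_{ij} = rho(|i - j|), (r_k)_i = rho(i), i,j = 1..k.
Equivalently, Durbin-Levinson gives phi_{kk} iteratively:
  phi_{11} = rho(1)
  phi_{kk} = [rho(k) - sum_{j=1..k-1} phi_{k-1,j} rho(k-j)]
            / [1 - sum_{j=1..k-1} phi_{k-1,j} rho(j)],
  phi_{k,j} = phi_{k-1,j} - phi_{kk} phi_{k-1,k-j},  j = 1..k-1.
Step k = 1:
  phi_11 = rho(1) = -0.5933.
Step k = 2:
  phi_22 = [rho(2) - phi_11 rho(1)] / [1 - phi_11 rho(1)] = [0.4232 - (-0.5933)(-0.5933)] / [1 - (-0.5933)(-0.5933)]
         = 0.07119511 / 0.64799511 = 0.1099.
Therefore phi_{22} = 0.1099.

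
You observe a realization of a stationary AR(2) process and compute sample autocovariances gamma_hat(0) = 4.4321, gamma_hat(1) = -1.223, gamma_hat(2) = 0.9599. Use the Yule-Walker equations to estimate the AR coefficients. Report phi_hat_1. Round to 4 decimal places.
\hat\phi_{1} = -0.2340

The Yule-Walker equations for an AR(p) process read, in matrix form,
  Gamma_p phi = r_p,   with   (Gamma_p)_{ij} = gamma(|i - j|),
                       (r_p)_i = gamma(i),   i,j = 1..p.
Substitute the sample gammas (Toeplitz matrix and right-hand side of size 2):
  Gamma_p = [[4.4321, -1.223], [-1.223, 4.4321]]
  r_p     = [-1.223, 0.9599]
Written out:
  4.4321 phi_1 - 1.223 phi_2 = -1.223
  -1.223 phi_1 + 4.4321 phi_2 = 0.9599
Solve by Cramer's rule:
  det = gamma(0)^2 - gamma(1)^2 = (4.4321)^2 - (-1.223)^2 = 19.64351041 - 1.495729 = 18.14778141
  phi_hat_1 = [gamma(1) gamma(0) - gamma(1) gamma(2)] / det = [(-1.223)(4.4321) - (-1.223)(0.9599)] / 18.14778141 = -4.2465006 / 18.14778141 = -0.234
  phi_hat_2 = [gamma(0) gamma(2) - gamma(1)^2] / det = [(4.4321)(0.9599) - (-1.223)^2] / 18.14778141 = 2.75864379 / 18.14778141 = 0.152
So phi_hat = [-0.2340, 0.1520].
Therefore phi_hat_1 = -0.2340.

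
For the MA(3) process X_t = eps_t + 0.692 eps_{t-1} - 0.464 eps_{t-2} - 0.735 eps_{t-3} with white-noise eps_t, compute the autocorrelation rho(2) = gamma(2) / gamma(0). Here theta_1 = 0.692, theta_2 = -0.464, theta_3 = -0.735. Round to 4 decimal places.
\rho(2) = -0.4353

For an MA(q) process with theta_0 = 1, the autocovariance is
  gamma(k) = sigma^2 * sum_{i=0..q-k} theta_i * theta_{i+k},
and rho(k) = gamma(k) / gamma(0). Sigma^2 cancels.
  numerator   = (1)*(-0.464) + (0.692)*(-0.735) = -0.97262.
  denominator = (1)^2 + (0.692)^2 + (-0.464)^2 + (-0.735)^2 = 2.234385.
  rho(2) = -0.97262 / 2.234385 = -0.4353.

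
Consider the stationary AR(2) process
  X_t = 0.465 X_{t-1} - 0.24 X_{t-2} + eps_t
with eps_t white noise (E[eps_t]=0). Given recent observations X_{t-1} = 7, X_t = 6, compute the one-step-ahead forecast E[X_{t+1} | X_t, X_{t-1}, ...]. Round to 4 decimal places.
E[X_{t+1} \mid \mathcal F_t] = 1.1100

For an AR(p) model X_t = c + sum_i phi_i X_{t-i} + eps_t, the
one-step-ahead conditional mean is
  E[X_{t+1} | X_t, ...] = c + sum_i phi_i X_{t+1-i}.
Substitute known values:
  E[X_{t+1} | ...] = (0.465) * (6) + (-0.24) * (7)
                   = 1.1100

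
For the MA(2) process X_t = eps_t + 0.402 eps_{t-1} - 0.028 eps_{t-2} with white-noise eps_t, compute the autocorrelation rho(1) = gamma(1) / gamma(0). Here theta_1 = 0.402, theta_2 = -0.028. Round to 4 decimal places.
\rho(1) = 0.3362

For an MA(q) process with theta_0 = 1, the autocovariance is
  gamma(k) = sigma^2 * sum_{i=0..q-k} theta_i * theta_{i+k},
and rho(k) = gamma(k) / gamma(0). Sigma^2 cancels.
  numerator   = (1)*(0.402) + (0.402)*(-0.028) = 0.390744.
  denominator = (1)^2 + (0.402)^2 + (-0.028)^2 = 1.162388.
  rho(1) = 0.390744 / 1.162388 = 0.3362.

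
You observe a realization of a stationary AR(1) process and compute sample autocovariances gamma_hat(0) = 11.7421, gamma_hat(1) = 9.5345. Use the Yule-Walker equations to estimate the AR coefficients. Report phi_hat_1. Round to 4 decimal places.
\hat\phi_{1} = 0.8120

The Yule-Walker equations for an AR(p) process read, in matrix form,
  Gamma_p phi = r_p,   with   (Gamma_p)_{ij} = gamma(|i - j|),
                       (r_p)_i = gamma(i),   i,j = 1..p.
Substitute the sample gammas (Toeplitz matrix and right-hand side of size 1):
  Gamma_p = [[11.7421]]
  r_p     = [9.5345]
With p = 1 this is the single equation gamma(0) phi_1 = gamma(1):
  phi_hat_1 = gamma(1) / gamma(0) = 9.5345 / 11.7421 = 0.8120.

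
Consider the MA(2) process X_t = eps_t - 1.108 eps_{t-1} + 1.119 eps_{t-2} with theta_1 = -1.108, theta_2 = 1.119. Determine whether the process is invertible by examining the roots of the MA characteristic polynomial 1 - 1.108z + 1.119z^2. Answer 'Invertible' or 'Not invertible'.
\text{Not invertible}

The MA(q) characteristic polynomial is P(z) = 1 - 1.108z + 1.119z^2.
Invertibility requires all roots to lie outside the unit circle, i.e. |z| > 1 for every root.
Set 1 + (-1.108) z + (1.119) z^2 = 0, i.e. a z^2 + b z + c = 0 with a = 1.119, b = -1.108, c = 1.
Discriminant D = b^2 - 4ac = (-1.108)^2 - 4*(1.119)*1 = 1.227664 - (4.476) = -3.248336.
D < 0, so the roots are the complex-conjugate pair z = (-b +/- i sqrt(-D)) / (2a) = 0.4951 +/- 0.8053i.
For a conjugate pair |z|^2 = z * conj(z) = (product of roots) = c/a = 1/(1.119) = 0.893655, so |z| = sqrt(0.893655) = 0.9453 for both roots.
Moduli of all roots: 0.9453, 0.9453.
All moduli strictly greater than 1? No.
Verdict: Not invertible.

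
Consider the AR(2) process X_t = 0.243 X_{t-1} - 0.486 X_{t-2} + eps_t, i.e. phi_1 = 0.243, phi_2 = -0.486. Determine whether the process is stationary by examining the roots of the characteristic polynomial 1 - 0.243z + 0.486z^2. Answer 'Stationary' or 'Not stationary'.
\text{Stationary}

The AR(p) characteristic polynomial is P(z) = 1 - 0.243z + 0.486z^2.
Stationarity requires all roots to lie outside the unit circle, i.e. |z| > 1 for every root.
Set 1 + (-0.243) z + (0.486) z^2 = 0, i.e. a z^2 + b z + c = 0 with a = 0.486, b = -0.243, c = 1.
Discriminant D = b^2 - 4ac = (-0.243)^2 - 4*(0.486)*1 = 0.059049 - (1.944) = -1.884951.
D < 0, so the roots are the complex-conjugate pair z = (-b +/- i sqrt(-D)) / (2a) = 0.25 +/- 1.4125i.
For a conjugate pair |z|^2 = z * conj(z) = (product of roots) = c/a = 1/(0.486) = 2.057613, so |z| = sqrt(2.057613) = 1.4344 for both roots.
Moduli of all roots: 1.4344, 1.4344.
All moduli strictly greater than 1? Yes.
Verdict: Stationary.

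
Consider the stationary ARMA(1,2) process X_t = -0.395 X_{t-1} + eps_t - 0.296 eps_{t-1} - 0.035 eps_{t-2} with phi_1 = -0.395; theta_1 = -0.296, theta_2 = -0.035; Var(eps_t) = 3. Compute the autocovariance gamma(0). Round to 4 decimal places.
\gamma(0) = 4.6337

Multiply the model equation by X_{t-k} and take expectations. With theta_0 = psi_0 = 1 and psi_j the MA(infinity) weights, this gives
  gamma(k) - sum_i phi_i gamma(k-i) = c_k,
  c_k = sigma^2 * sum_{j=k..q} theta_j psi_{j-k}   (c_k = 0 for k > q),
using gamma(-m) = gamma(m).
psi-weights needed (psi_j = theta_j + sum_i phi_i psi_{j-i}):
  psi_1 = theta_1 + phi_1 = -0.296 + (-0.395) = -0.691
  psi_2 = theta_2 + phi_1 psi_1 = -0.035 + (-0.395)(-0.691) = 0.237945
Right-hand sides:
  c_0 = sigma^2 (1 + theta_1 psi_1 + theta_2 psi_2) = 3 * (1 + (-0.296)(-0.691) + (-0.035)(0.237945)) = 3 * 1.196208 = 3.588624
  c_1 = sigma^2 (theta_1 + theta_2 psi_1) = 3 * (-0.296 + (-0.035)(-0.691)) = -0.815445
  c_2 = sigma^2 theta_2 = 3 * (-0.035) = -0.105
Equations for k = 0 and k = 1 (AR order 1):
  gamma(0) = phi_1 gamma(1) + c_0
  gamma(1) = phi_1 gamma(0) + c_1
Substituting the second into the first: gamma(0) (1 - phi_1^2) = c_0 + phi_1 c_1, so
  gamma(0) = (c_0 + phi_1 c_1) / (1 - phi_1^2) = (3.588624 + (-0.395)(-0.815445)) / (1 - (-0.395)^2) = 3.910725 / 0.843975 = 4.633697.
Therefore gamma(0) = 4.6337 (to 4 decimal places).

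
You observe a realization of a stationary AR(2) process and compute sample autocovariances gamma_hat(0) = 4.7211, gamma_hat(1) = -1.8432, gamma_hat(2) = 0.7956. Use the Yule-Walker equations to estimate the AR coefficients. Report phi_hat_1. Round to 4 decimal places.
\hat\phi_{1} = -0.3830

The Yule-Walker equations for an AR(p) process read, in matrix form,
  Gamma_p phi = r_p,   with   (Gamma_p)_{ij} = gamma(|i - j|),
                       (r_p)_i = gamma(i),   i,j = 1..p.
Substitute the sample gammas (Toeplitz matrix and right-hand side of size 2):
  Gamma_p = [[4.7211, -1.8432], [-1.8432, 4.7211]]
  r_p     = [-1.8432, 0.7956]
Written out:
  4.7211 phi_1 - 1.8432 phi_2 = -1.8432
  -1.8432 phi_1 + 4.7211 phi_2 = 0.7956
Solve by Cramer's rule:
  det = gamma(0)^2 - gamma(1)^2 = (4.7211)^2 - (-1.8432)^2 = 22.28878521 - 3.39738624 = 18.89139897
  phi_hat_1 = [gamma(1) gamma(0) - gamma(1) gamma(2)] / det = [(-1.8432)(4.7211) - (-1.8432)(0.7956)] / 18.89139897 = -7.2354816 / 18.89139897 = -0.383
  phi_hat_2 = [gamma(0) gamma(2) - gamma(1)^2] / det = [(4.7211)(0.7956) - (-1.8432)^2] / 18.89139897 = 0.35872092 / 18.89139897 = 0.019
So phi_hat = [-0.3830, 0.0190].
Therefore phi_hat_1 = -0.3830.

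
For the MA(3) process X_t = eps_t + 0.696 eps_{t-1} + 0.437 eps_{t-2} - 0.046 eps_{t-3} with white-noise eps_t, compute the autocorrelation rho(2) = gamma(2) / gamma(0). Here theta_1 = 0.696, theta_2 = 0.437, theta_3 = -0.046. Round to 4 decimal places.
\rho(2) = 0.2414

For an MA(q) process with theta_0 = 1, the autocovariance is
  gamma(k) = sigma^2 * sum_{i=0..q-k} theta_i * theta_{i+k},
and rho(k) = gamma(k) / gamma(0). Sigma^2 cancels.
  numerator   = (1)*(0.437) + (0.696)*(-0.046) = 0.404984.
  denominator = (1)^2 + (0.696)^2 + (0.437)^2 + (-0.046)^2 = 1.677501.
  rho(2) = 0.404984 / 1.677501 = 0.2414.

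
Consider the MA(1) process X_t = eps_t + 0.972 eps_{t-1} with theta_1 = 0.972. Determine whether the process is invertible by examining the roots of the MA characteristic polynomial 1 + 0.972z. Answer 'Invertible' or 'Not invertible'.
\text{Invertible}

The MA(q) characteristic polynomial is P(z) = 1 + 0.972z.
Invertibility requires all roots to lie outside the unit circle, i.e. |z| > 1 for every root.
This is linear in z: 1 + (0.972) z = 0  =>  z = -1/(0.972) = -1.028807,  |z| = 1.028807.
Moduli of all roots: 1.0288.
All moduli strictly greater than 1? Yes.
Verdict: Invertible.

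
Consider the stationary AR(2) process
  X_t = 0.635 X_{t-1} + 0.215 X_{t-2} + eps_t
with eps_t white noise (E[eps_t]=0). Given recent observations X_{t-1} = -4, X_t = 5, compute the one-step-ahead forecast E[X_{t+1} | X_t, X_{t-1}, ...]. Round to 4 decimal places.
E[X_{t+1} \mid \mathcal F_t] = 2.3150

For an AR(p) model X_t = c + sum_i phi_i X_{t-i} + eps_t, the
one-step-ahead conditional mean is
  E[X_{t+1} | X_t, ...] = c + sum_i phi_i X_{t+1-i}.
Substitute known values:
  E[X_{t+1} | ...] = (0.635) * (5) + (0.215) * (-4)
                   = 2.3150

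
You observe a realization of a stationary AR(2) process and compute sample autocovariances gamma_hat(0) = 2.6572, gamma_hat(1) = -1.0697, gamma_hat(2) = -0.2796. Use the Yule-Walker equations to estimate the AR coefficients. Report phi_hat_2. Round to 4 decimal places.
\hat\phi_{2} = -0.3190

The Yule-Walker equations for an AR(p) process read, in matrix form,
  Gamma_p phi = r_p,   with   (Gamma_p)_{ij} = gamma(|i - j|),
                       (r_p)_i = gamma(i),   i,j = 1..p.
Substitute the sample gammas (Toeplitz matrix and right-hand side of size 2):
  Gamma_p = [[2.6572, -1.0697], [-1.0697, 2.6572]]
  r_p     = [-1.0697, -0.2796]
Written out:
  2.6572 phi_1 - 1.0697 phi_2 = -1.0697
  -1.0697 phi_1 + 2.6572 phi_2 = -0.2796
Solve by Cramer's rule:
  det = gamma(0)^2 - gamma(1)^2 = (2.6572)^2 - (-1.0697)^2 = 7.06071184 - 1.14425809 = 5.91645375
  phi_hat_1 = [gamma(1) gamma(0) - gamma(1) gamma(2)] / det = [(-1.0697)(2.6572) - (-1.0697)(-0.2796)] / 5.91645375 = -3.14149496 / 5.91645375 = -0.531
  phi_hat_2 = [gamma(0) gamma(2) - gamma(1)^2] / det = [(2.6572)(-0.2796) - (-1.0697)^2] / 5.91645375 = -1.88721121 / 5.91645375 = -0.319
So phi_hat = [-0.5310, -0.3190].
Therefore phi_hat_2 = -0.3190.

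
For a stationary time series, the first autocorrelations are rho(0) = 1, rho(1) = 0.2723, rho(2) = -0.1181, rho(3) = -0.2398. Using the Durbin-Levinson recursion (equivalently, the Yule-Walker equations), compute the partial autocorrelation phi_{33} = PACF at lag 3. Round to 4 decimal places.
\phi_{33} = -0.1630

The PACF at lag k is phi_{kk}, the last component of the solution
to the Yule-Walker system G_k phi = r_k where
  (G_k)_{ij} = rho(|i - j|), (r_k)_i = rho(i), i,j = 1..k.
Equivalently, Durbin-Levinson gives phi_{kk} iteratively:
  phi_{11} = rho(1)
  phi_{kk} = [rho(k) - sum_{j=1..k-1} phi_{k-1,j} rho(k-j)]
            / [1 - sum_{j=1..k-1} phi_{k-1,j} rho(j)],
  phi_{k,j} = phi_{k-1,j} - phi_{kk} phi_{k-1,k-j},  j = 1..k-1.
Step k = 1:
  phi_11 = rho(1) = 0.2723.
Step k = 2:
  phi_22 = [rho(2) - phi_11 rho(1)] / [1 - phi_11 rho(1)] = [-0.1181 - (0.2723)(0.2723)] / [1 - (0.2723)(0.2723)]
         = -0.19224729 / 0.92585271 = -0.207643.
  Update: phi_21 = phi_11 - phi_22 phi_11 = 0.2723 - (-0.207643)(0.2723) = 0.328841.
Step k = 3:
  phi_33 = [rho(3) - phi_21 rho(2) - phi_22 rho(1)] / [1 - phi_21 rho(1) - phi_22 rho(2)]
    numerator   = -0.2398 - (0.328841)(-0.1181) - (-0.207643)(0.2723) = -0.14442252
    denominator = 1 - (0.328841)(0.2723) - (-0.207643)(-0.1181) = 0.88593381
  phi_33 = -0.14442252 / 0.88593381 = -0.163.
Therefore phi_{33} = -0.1630.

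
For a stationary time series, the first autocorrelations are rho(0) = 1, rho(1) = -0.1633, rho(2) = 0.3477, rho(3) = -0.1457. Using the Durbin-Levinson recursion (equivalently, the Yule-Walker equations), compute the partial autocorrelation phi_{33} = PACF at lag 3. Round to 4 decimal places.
\phi_{33} = -0.0620

The PACF at lag k is phi_{kk}, the last component of the solution
to the Yule-Walker system G_k phi = r_k where
  (G_k)_{ij} = rho(|i - j|), (r_k)_i = rho(i), i,j = 1..k.
Equivalently, Durbin-Levinson gives phi_{kk} iteratively:
  phi_{11} = rho(1)
  phi_{kk} = [rho(k) - sum_{j=1..k-1} phi_{k-1,j} rho(k-j)]
            / [1 - sum_{j=1..k-1} phi_{k-1,j} rho(j)],
  phi_{k,j} = phi_{k-1,j} - phi_{kk} phi_{k-1,k-j},  j = 1..k-1.
Step k = 1:
  phi_11 = rho(1) = -0.1633.
Step k = 2:
  phi_22 = [rho(2) - phi_11 rho(1)] / [1 - phi_11 rho(1)] = [0.3477 - (-0.1633)(-0.1633)] / [1 - (-0.1633)(-0.1633)]
         = 0.32103311 / 0.97333311 = 0.329829.
  Update: phi_21 = phi_11 - phi_22 phi_11 = -0.1633 - (0.329829)(-0.1633) = -0.109439.
Step k = 3:
  phi_33 = [rho(3) - phi_21 rho(2) - phi_22 rho(1)] / [1 - phi_21 rho(1) - phi_22 rho(2)]
    numerator   = -0.1457 - (-0.109439)(0.3477) - (0.329829)(-0.1633) = -0.05378705
    denominator = 1 - (-0.109439)(-0.1633) - (0.329829)(0.3477) = 0.8674472
  phi_33 = -0.05378705 / 0.8674472 = -0.062.
Therefore phi_{33} = -0.0620.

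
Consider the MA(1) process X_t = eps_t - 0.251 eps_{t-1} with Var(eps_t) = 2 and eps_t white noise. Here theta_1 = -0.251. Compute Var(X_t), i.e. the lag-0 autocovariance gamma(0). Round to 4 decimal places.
\gamma(0) = 2.1260

For an MA(q) process X_t = eps_t + sum_i theta_i eps_{t-i} with
Var(eps_t) = sigma^2, the variance is
  gamma(0) = sigma^2 * (1 + sum_i theta_i^2).
  sum_i theta_i^2 = (-0.251)^2 = 0.063001.
  gamma(0) = 2 * (1 + 0.063001) = 2 * 1.063001 = 2.126002, which rounds to 2.1260.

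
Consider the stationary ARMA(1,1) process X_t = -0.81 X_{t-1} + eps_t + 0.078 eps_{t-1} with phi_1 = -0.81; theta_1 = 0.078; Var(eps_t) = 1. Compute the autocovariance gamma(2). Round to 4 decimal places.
\gamma(2) = 1.6152

Multiply the model equation by X_{t-k} and take expectations. With theta_0 = psi_0 = 1 and psi_j the MA(infinity) weights, this gives
  gamma(k) - sum_i phi_i gamma(k-i) = c_k,
  c_k = sigma^2 * sum_{j=k..q} theta_j psi_{j-k}   (c_k = 0 for k > q),
using gamma(-m) = gamma(m).
psi-weights needed (psi_j = theta_j + sum_i phi_i psi_{j-i}):
  psi_1 = theta_1 + phi_1 = 0.078 + (-0.81) = -0.732
Right-hand sides:
  c_0 = sigma^2 (1 + theta_1 psi_1) = 1 * (1 + (0.078)(-0.732)) = 1 * 0.942904 = 0.942904
  c_1 = sigma^2 theta_1 = 1 * (0.078) = 0.078
  c_2 = 0
Equations for k = 0 and k = 1 (AR order 1):
  gamma(0) = phi_1 gamma(1) + c_0
  gamma(1) = phi_1 gamma(0) + c_1
Substituting the second into the first: gamma(0) (1 - phi_1^2) = c_0 + phi_1 c_1, so
  gamma(0) = (c_0 + phi_1 c_1) / (1 - phi_1^2) = (0.942904 + (-0.81)(0.078)) / (1 - (-0.81)^2) = 0.879724 / 0.3439 = 2.558081.
  gamma(1) = phi_1 gamma(0) + c_1 = (-0.81)(2.558081) + (0.078) = -1.994045.
For k = 2 (> q): gamma(2) = phi_1 gamma(1) = (-0.81)(-1.994045) = 1.615177.
Therefore gamma(2) = 1.6152 (to 4 decimal places).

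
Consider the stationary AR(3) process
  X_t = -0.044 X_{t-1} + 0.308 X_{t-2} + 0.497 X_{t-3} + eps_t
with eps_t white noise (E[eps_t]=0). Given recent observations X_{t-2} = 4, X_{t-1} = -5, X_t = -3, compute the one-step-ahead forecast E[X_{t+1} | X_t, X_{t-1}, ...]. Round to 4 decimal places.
E[X_{t+1} \mid \mathcal F_t] = 0.5800

For an AR(p) model X_t = c + sum_i phi_i X_{t-i} + eps_t, the
one-step-ahead conditional mean is
  E[X_{t+1} | X_t, ...] = c + sum_i phi_i X_{t+1-i}.
Substitute known values:
  E[X_{t+1} | ...] = (-0.044) * (-3) + (0.308) * (-5) + (0.497) * (4)
                   = 0.5800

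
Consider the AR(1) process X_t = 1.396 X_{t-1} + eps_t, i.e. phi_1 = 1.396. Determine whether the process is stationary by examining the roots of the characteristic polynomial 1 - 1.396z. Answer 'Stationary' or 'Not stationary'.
\text{Not stationary}

The AR(p) characteristic polynomial is P(z) = 1 - 1.396z.
Stationarity requires all roots to lie outside the unit circle, i.e. |z| > 1 for every root.
This is linear in z: 1 + (-1.396) z = 0  =>  z = -1/(-1.396) = 0.716332,  |z| = 0.716332.
Moduli of all roots: 0.7163.
All moduli strictly greater than 1? No.
Verdict: Not stationary.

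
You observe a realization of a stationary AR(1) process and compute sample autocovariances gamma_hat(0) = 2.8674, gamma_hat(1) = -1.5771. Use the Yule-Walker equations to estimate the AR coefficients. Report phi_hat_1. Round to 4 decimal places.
\hat\phi_{1} = -0.5500

The Yule-Walker equations for an AR(p) process read, in matrix form,
  Gamma_p phi = r_p,   with   (Gamma_p)_{ij} = gamma(|i - j|),
                       (r_p)_i = gamma(i),   i,j = 1..p.
Substitute the sample gammas (Toeplitz matrix and right-hand side of size 1):
  Gamma_p = [[2.8674]]
  r_p     = [-1.5771]
With p = 1 this is the single equation gamma(0) phi_1 = gamma(1):
  phi_hat_1 = gamma(1) / gamma(0) = -1.5771 / 2.8674 = -0.5500.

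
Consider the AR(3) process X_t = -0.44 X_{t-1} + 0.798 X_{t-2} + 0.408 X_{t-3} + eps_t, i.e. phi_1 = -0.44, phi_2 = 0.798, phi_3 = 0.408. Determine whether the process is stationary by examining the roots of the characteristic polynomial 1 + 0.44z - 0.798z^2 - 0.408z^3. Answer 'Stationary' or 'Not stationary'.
\text{Stationary}

The AR(p) characteristic polynomial is P(z) = 1 + 0.44z - 0.798z^2 - 0.408z^3.
Stationarity requires all roots to lie outside the unit circle, i.e. |z| > 1 for every root.
Degree 3: look for a simple real root z0 first, then factor out (1 - z/z0) and solve the remaining quadratic.
Testing z0 = -1.25: P(-1.25) = 1 + (0.44)(-1.25) + (-0.798)(-1.25)^2 + (-0.408)(-1.25)^3
  = 1 + (-0.55) + (-1.246875) + (0.796875) = 0.  So z_0 = -1.25 is a root, |z_0| = 1.25.
Divide out the factor (1 + 0.8 z) = (1 - z/z0) (since 1/z0 = -0.8):
  P(z) = (1 + 0.8 z)(1 + (-0.36) z + (-0.51) z^2)
  [check: z-coef -0.36 - (-0.8) = 0.44; z^2-coef -0.51 - (-0.8)(-0.36) = -0.798; z^3-coef -(-0.8)(-0.51) = -0.408.]
Remaining roots from the quadratic factor 1 + (-0.36) z + (-0.51) z^2:
  Set 1 + (-0.36) z + (-0.51) z^2 = 0, i.e. a z^2 + b z + c = 0 with a = -0.51, b = -0.36, c = 1.
  Discriminant D = b^2 - 4ac = (-0.36)^2 - 4*(-0.51)*1 = 0.1296 - (-2.04) = 2.1696.
  D >= 0, so the roots are real: z = (-b +/- sqrt(D)) / (2a) = (0.36 +/- 1.472956) / (-1.02).
    z_1 = (0.36 + 1.472956) / (-1.02) = -1.797,   |z_1| = 1.797.
    z_2 = (0.36 - 1.472956) / (-1.02) = 1.0911,   |z_2| = 1.0911.
Moduli of all roots: 1.2500, 1.7970, 1.0911.
All moduli strictly greater than 1? Yes.
Verdict: Stationary.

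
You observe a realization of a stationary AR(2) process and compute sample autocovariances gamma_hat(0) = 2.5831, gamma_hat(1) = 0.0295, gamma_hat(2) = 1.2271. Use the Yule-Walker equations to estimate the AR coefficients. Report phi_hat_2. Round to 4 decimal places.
\hat\phi_{2} = 0.4750

The Yule-Walker equations for an AR(p) process read, in matrix form,
  Gamma_p phi = r_p,   with   (Gamma_p)_{ij} = gamma(|i - j|),
                       (r_p)_i = gamma(i),   i,j = 1..p.
Substitute the sample gammas (Toeplitz matrix and right-hand side of size 2):
  Gamma_p = [[2.5831, 0.0295], [0.0295, 2.5831]]
  r_p     = [0.0295, 1.2271]
Written out:
  2.5831 phi_1 + 0.0295 phi_2 = 0.0295
  0.0295 phi_1 + 2.5831 phi_2 = 1.2271
Solve by Cramer's rule:
  det = gamma(0)^2 - gamma(1)^2 = (2.5831)^2 - (0.0295)^2 = 6.67240561 - 0.00087025 = 6.67153536
  phi_hat_1 = [gamma(1) gamma(0) - gamma(1) gamma(2)] / det = [(0.0295)(2.5831) - (0.0295)(1.2271)] / 6.67153536 = 0.040002 / 6.67153536 = 0.006
  phi_hat_2 = [gamma(0) gamma(2) - gamma(1)^2] / det = [(2.5831)(1.2271) - (0.0295)^2] / 6.67153536 = 3.16885176 / 6.67153536 = 0.475
So phi_hat = [0.0060, 0.4750].
Therefore phi_hat_2 = 0.4750.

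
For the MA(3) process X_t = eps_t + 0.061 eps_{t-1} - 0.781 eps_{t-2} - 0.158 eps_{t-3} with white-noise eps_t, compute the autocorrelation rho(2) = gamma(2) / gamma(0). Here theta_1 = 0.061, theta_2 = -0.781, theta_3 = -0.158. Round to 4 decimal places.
\rho(2) = -0.4825

For an MA(q) process with theta_0 = 1, the autocovariance is
  gamma(k) = sigma^2 * sum_{i=0..q-k} theta_i * theta_{i+k},
and rho(k) = gamma(k) / gamma(0). Sigma^2 cancels.
  numerator   = (1)*(-0.781) + (0.061)*(-0.158) = -0.790638.
  denominator = (1)^2 + (0.061)^2 + (-0.781)^2 + (-0.158)^2 = 1.638646.
  rho(2) = -0.790638 / 1.638646 = -0.4825.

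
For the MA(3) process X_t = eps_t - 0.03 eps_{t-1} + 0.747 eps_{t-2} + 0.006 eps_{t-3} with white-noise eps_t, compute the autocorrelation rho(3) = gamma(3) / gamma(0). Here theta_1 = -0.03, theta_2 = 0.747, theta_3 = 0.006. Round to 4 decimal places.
\rho(3) = 0.0038

For an MA(q) process with theta_0 = 1, the autocovariance is
  gamma(k) = sigma^2 * sum_{i=0..q-k} theta_i * theta_{i+k},
and rho(k) = gamma(k) / gamma(0). Sigma^2 cancels.
  numerator   = (1)*(0.006) = 0.006.
  denominator = (1)^2 + (-0.03)^2 + (0.747)^2 + (0.006)^2 = 1.558945.
  rho(3) = 0.006 / 1.558945 = 0.0038.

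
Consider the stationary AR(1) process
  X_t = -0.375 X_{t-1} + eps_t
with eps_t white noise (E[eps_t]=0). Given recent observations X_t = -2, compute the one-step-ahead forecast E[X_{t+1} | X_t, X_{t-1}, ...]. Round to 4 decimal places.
E[X_{t+1} \mid \mathcal F_t] = 0.7500

For an AR(p) model X_t = c + sum_i phi_i X_{t-i} + eps_t, the
one-step-ahead conditional mean is
  E[X_{t+1} | X_t, ...] = c + sum_i phi_i X_{t+1-i}.
Substitute known values:
  E[X_{t+1} | ...] = (-0.375) * (-2)
                   = 0.7500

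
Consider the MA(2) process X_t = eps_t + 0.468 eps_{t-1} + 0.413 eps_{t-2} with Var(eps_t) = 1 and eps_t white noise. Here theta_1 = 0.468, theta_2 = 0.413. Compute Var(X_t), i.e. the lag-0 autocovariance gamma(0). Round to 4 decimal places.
\gamma(0) = 1.3896

For an MA(q) process X_t = eps_t + sum_i theta_i eps_{t-i} with
Var(eps_t) = sigma^2, the variance is
  gamma(0) = sigma^2 * (1 + sum_i theta_i^2).
  sum_i theta_i^2 = (0.468)^2 + (0.413)^2 = 0.219024 + 0.170569 = 0.389593.
  gamma(0) = 1 * (1 + 0.389593) = 1 * 1.389593 = 1.389593, which rounds to 1.3896.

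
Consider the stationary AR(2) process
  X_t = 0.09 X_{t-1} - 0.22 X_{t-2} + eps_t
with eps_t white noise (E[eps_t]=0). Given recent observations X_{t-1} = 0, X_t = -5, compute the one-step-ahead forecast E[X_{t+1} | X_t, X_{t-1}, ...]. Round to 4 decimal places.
E[X_{t+1} \mid \mathcal F_t] = -0.4500

For an AR(p) model X_t = c + sum_i phi_i X_{t-i} + eps_t, the
one-step-ahead conditional mean is
  E[X_{t+1} | X_t, ...] = c + sum_i phi_i X_{t+1-i}.
Substitute known values:
  E[X_{t+1} | ...] = (0.09) * (-5) + (-0.22) * (0)
                   = -0.4500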